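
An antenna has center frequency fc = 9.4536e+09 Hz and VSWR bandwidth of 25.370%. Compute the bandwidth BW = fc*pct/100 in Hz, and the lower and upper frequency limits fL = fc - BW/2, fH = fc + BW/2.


BW = 9.4536e+09 * 25.370/100 = 2.398378e+09 Hz
fL = 9.4536e+09 - 2.398378e+09/2 = 8.254e+09 Hz
fH = 9.4536e+09 + 2.398378e+09/2 = 1.065e+10 Hz

BW=2.398e+09 Hz, fL=8.254e+09 Hz, fH=1.065e+10 Hz


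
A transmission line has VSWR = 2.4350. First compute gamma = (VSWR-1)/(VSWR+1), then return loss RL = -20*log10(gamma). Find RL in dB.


gamma = (2.4350 - 1) / (2.4350 + 1) = 0.4177584
RL = -20 * log10(0.4177584) = 7.581 dB

7.581 dB


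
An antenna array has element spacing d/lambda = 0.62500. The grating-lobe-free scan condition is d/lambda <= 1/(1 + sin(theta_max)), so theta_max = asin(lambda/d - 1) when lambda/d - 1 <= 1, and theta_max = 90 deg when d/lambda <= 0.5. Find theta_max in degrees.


lambda/d - 1 = 1/0.62500 - 1 = 0.6000000
theta_max = asin(0.6000000) = 36.87 deg

36.87 deg


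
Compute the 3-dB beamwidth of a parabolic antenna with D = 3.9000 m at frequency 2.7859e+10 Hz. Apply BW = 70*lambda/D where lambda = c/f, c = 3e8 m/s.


lambda = c / f = 3.0000e+08 / 2.7859e+10 = 0.01076851 m
BW = 70 * 0.01076851 / 3.9000 = 0.1933 deg

0.1933 deg


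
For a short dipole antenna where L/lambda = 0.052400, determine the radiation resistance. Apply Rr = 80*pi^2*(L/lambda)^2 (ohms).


Rr = 80 * pi^2 * (0.052400)^2 = 80 * 9.869604 * 2.745760e-03 = 2.168 ohm

2.168 ohm


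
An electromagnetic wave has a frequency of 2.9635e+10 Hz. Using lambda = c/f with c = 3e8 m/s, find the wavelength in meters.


lambda = c / f = 3.0000e+08 / 2.9635e+10 = 0.01012 m

0.01012 m


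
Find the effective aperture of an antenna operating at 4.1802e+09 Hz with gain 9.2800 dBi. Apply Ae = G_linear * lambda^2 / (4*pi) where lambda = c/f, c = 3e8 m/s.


lambda = c / f = 3.0000e+08 / 4.1802e+09 = 0.07176690 m
G_linear = 10^(9.2800/10) = 8.472274
Ae = G_linear * lambda^2 / (4*pi) = 8.472274 * 0.07176690^2 / (4*pi) = 3.472e-03 m^2

3.472e-03 m^2


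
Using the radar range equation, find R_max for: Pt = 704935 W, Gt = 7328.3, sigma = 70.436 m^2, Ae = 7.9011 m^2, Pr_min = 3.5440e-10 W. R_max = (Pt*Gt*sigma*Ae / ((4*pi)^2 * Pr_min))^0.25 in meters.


R^4 = 704935*7328.3*70.436*7.9011 / ((4*pi)^2 * 3.5440e-10) = 5.137137e+19
R_max = 5.137137e+19^0.25 = 84660 m

84660 m


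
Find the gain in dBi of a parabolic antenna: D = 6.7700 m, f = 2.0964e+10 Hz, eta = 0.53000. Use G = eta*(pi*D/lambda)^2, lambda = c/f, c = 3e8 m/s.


lambda = c / f = 3.0000e+08 / 2.0964e+10 = 0.01431025 m
G_linear = 0.53000 * (pi * 6.7700 / 0.01431025)^2 = 1.170735e+06
G_dBi = 10 * log10(1.170735e+06) = 60.68 dBi

60.68 dBi


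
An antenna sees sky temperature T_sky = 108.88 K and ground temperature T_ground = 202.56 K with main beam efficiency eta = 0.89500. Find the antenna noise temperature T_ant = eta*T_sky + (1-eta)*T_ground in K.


T_ant = 0.89500 * 108.88 + (1 - 0.89500) * 202.56 = 118.7 K

118.7 K


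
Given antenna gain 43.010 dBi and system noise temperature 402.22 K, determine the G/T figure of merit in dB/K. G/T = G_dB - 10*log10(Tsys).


G/T = 43.010 - 10*log10(402.22) = 43.010 - 26.04464 = 16.97 dB/K

16.97 dB/K


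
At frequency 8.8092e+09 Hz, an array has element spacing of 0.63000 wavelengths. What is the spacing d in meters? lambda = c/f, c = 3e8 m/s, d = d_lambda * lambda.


lambda = c / f = 3.0000e+08 / 8.8092e+09 = 0.03405531 m
d = 0.63000 * 0.03405531 = 0.02145 m

0.02145 m


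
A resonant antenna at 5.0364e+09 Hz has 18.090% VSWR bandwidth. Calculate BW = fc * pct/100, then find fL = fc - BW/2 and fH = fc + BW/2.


BW = 5.0364e+09 * 18.090/100 = 9.110848e+08 Hz
fL = 5.0364e+09 - 9.110848e+08/2 = 4.581e+09 Hz
fH = 5.0364e+09 + 9.110848e+08/2 = 5.492e+09 Hz

BW=9.111e+08 Hz, fL=4.581e+09 Hz, fH=5.492e+09 Hz


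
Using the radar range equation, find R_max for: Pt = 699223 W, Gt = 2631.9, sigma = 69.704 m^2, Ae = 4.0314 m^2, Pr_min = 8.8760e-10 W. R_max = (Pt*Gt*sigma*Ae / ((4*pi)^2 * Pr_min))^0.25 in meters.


R^4 = 699223*2631.9*69.704*4.0314 / ((4*pi)^2 * 8.8760e-10) = 3.689450e+18
R_max = 3.689450e+18^0.25 = 43827 m

43827 m


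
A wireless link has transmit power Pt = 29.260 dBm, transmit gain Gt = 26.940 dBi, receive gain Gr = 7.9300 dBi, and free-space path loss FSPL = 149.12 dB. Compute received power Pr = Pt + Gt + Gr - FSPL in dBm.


Pr = 29.260 + 26.940 + 7.9300 - 149.12 = -84.99 dBm

-84.99 dBm


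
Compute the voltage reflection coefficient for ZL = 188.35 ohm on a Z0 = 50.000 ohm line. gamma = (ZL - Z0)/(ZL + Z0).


gamma = (188.35 - 50.000) / (188.35 + 50.000) = 0.5804

0.5804


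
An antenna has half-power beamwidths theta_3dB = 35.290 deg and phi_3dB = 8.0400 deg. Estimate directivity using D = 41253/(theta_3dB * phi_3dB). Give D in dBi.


D_linear = 41253 / (35.290 * 8.0400) = 145.3945
D_dBi = 10 * log10(145.3945) = 21.63 dBi

21.63 dBi


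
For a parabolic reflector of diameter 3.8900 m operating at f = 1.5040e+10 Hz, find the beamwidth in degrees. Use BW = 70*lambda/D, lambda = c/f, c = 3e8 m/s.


lambda = c / f = 3.0000e+08 / 1.5040e+10 = 0.01994681 m
BW = 70 * 0.01994681 / 3.8900 = 0.3589 deg

0.3589 deg


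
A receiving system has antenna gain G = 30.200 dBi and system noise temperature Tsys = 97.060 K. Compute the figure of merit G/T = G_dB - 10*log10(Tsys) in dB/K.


G/T = 30.200 - 10*log10(97.060) = 30.200 - 19.87040 = 10.33 dB/K

10.33 dB/K


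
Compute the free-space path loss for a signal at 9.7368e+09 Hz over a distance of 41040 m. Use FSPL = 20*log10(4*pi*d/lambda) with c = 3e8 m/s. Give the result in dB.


lambda = c / f = 3.0000e+08 / 9.7368e+09 = 0.03081094 m
FSPL = 20 * log10(4*pi*41040/0.03081094) = 144.5 dB

144.5 dB


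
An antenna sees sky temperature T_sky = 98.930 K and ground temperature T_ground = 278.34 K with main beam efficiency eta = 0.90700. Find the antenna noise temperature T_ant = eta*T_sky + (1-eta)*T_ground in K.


T_ant = 0.90700 * 98.930 + (1 - 0.90700) * 278.34 = 115.6 K

115.6 K


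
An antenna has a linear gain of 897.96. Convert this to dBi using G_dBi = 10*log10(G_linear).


G_dBi = 10 * log10(897.96) = 29.53 dBi

29.53 dBi


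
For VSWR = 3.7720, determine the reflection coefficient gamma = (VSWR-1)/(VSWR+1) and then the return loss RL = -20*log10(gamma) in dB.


gamma = (3.7720 - 1) / (3.7720 + 1) = 0.5808885
RL = -20 * log10(0.5808885) = 4.718 dB

4.718 dB


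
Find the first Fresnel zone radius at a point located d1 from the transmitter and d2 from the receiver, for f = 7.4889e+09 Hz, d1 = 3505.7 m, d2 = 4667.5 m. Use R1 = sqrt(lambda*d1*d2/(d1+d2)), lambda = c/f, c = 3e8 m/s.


lambda = c / f = 3.0000e+08 / 7.4889e+09 = 0.04005929 m
R1 = sqrt(0.04005929 * 3505.7 * 4667.5 / (3505.7 + 4667.5)) = 8.955 m

8.955 m


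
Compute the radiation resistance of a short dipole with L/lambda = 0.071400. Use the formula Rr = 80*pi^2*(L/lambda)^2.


Rr = 80 * pi^2 * (0.071400)^2 = 80 * 9.869604 * 5.097960e-03 = 4.025 ohm

4.025 ohm


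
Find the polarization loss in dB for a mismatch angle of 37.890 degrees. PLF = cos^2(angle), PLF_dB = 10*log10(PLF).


PLF_linear = cos^2(37.890 deg) = 0.6228229
PLF_dB = 10 * log10(0.6228229) = -2.056 dB

-2.056 dB


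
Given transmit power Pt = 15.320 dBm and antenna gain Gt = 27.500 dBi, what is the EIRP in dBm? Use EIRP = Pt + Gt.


EIRP = Pt + Gt = 15.320 + 27.500 = 42.82 dBm

42.82 dBm


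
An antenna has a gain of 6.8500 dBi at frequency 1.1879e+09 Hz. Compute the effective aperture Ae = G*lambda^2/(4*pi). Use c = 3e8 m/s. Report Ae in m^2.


lambda = c / f = 3.0000e+08 / 1.1879e+09 = 0.2525465 m
G_linear = 10^(6.8500/10) = 4.841724
Ae = G_linear * lambda^2 / (4*pi) = 4.841724 * 0.2525465^2 / (4*pi) = 0.02457 m^2

0.02457 m^2


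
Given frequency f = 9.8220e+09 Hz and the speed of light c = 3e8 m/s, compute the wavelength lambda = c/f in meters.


lambda = c / f = 3.0000e+08 / 9.8220e+09 = 0.03054 m

0.03054 m


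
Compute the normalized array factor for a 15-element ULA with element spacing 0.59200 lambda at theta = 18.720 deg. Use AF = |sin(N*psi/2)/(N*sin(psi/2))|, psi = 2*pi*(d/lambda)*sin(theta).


psi = 2*pi*0.59200*sin(18.720 deg) = 1.193797 rad
AF = |sin(15*1.193797/2) / (15*sin(1.193797/2))| = 0.05385

0.05385


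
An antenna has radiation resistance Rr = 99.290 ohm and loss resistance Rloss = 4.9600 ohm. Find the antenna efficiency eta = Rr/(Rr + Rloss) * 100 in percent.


eta = 99.290 / (99.290 + 4.9600) * 100 = 95.24%

95.24%


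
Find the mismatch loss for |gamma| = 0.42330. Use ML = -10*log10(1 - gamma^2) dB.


ML = -10 * log10(1 - 0.42330^2) = -10 * log10(0.82081711) = 0.8575 dB

0.8575 dB


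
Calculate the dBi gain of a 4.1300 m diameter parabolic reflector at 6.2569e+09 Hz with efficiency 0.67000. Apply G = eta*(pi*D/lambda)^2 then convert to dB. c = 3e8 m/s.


lambda = c / f = 3.0000e+08 / 6.2569e+09 = 0.04794707 m
G_linear = 0.67000 * (pi * 4.1300 / 0.04794707)^2 = 49062.59
G_dBi = 10 * log10(49062.59) = 46.91 dBi

46.91 dBi


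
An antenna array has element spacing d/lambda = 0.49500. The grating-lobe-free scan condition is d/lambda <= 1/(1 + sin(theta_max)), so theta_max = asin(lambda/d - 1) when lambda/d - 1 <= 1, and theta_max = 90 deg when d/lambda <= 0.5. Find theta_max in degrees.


lambda/d - 1 = 1/0.49500 - 1 = 1.020202 >= 1
d/lambda <= 0.5, so the array can scan to endfire without grating lobes: theta_max = 90 deg

90 deg


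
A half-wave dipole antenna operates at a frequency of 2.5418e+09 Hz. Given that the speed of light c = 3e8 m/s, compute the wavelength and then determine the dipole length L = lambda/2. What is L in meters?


lambda = c / f = 3.0000e+08 / 2.5418e+09 = 0.1180266 m
L = lambda / 2 = 0.1180266 / 2 = 0.05901 m

0.05901 m


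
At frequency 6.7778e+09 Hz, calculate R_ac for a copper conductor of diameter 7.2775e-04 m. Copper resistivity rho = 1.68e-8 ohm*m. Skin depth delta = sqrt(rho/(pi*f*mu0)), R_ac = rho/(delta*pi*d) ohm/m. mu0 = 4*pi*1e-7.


delta = sqrt(1.68e-8 / (pi * 6.7778e+09 * 4*pi*1e-7)) = 7.923743e-07 m
R_ac = 1.68e-8 / (7.923743e-07 * pi * 7.2775e-04) = 9.274 ohm/m

9.274 ohm/m


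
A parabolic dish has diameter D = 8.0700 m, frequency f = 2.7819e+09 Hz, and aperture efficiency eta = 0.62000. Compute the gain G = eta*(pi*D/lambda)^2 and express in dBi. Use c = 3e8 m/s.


lambda = c / f = 3.0000e+08 / 2.7819e+09 = 0.1078400 m
G_linear = 0.62000 * (pi * 8.0700 / 0.1078400)^2 = 34267.21
G_dBi = 10 * log10(34267.21) = 45.35 dBi

45.35 dBi


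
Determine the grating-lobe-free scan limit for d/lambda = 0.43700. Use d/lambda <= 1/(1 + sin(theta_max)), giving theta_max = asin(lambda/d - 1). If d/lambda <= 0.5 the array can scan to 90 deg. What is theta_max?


lambda/d - 1 = 1/0.43700 - 1 = 1.288330 >= 1
d/lambda <= 0.5, so the array can scan to endfire without grating lobes: theta_max = 90 deg

90 deg


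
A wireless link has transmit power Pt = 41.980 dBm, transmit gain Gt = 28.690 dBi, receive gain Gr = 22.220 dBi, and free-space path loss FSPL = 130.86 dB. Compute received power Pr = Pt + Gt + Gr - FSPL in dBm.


Pr = 41.980 + 28.690 + 22.220 - 130.86 = -37.97 dBm

-37.97 dBm


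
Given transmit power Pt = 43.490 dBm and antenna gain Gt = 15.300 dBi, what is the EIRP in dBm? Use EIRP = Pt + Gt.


EIRP = Pt + Gt = 43.490 + 15.300 = 58.79 dBm

58.79 dBm


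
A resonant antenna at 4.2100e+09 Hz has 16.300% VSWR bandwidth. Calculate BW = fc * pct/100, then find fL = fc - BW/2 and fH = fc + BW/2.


BW = 4.2100e+09 * 16.300/100 = 6.862300e+08 Hz
fL = 4.2100e+09 - 6.862300e+08/2 = 3.867e+09 Hz
fH = 4.2100e+09 + 6.862300e+08/2 = 4.553e+09 Hz

BW=6.862e+08 Hz, fL=3.867e+09 Hz, fH=4.553e+09 Hz


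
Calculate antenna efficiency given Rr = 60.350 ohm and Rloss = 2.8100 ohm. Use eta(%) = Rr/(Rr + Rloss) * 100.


eta = 60.350 / (60.350 + 2.8100) * 100 = 95.55%

95.55%


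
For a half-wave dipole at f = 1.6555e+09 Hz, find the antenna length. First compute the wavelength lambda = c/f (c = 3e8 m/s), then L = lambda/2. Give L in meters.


lambda = c / f = 3.0000e+08 / 1.6555e+09 = 0.1812141 m
L = lambda / 2 = 0.1812141 / 2 = 0.09061 m

0.09061 m


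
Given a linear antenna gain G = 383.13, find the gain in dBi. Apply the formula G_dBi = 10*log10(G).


G_dBi = 10 * log10(383.13) = 25.83 dBi

25.83 dBi


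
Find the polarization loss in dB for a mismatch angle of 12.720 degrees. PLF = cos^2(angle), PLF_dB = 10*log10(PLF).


PLF_linear = cos^2(12.720 deg) = 0.9515178
PLF_dB = 10 * log10(0.9515178) = -0.2158 dB

-0.2158 dB


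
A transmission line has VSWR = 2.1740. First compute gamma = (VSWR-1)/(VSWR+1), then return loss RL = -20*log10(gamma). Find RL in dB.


gamma = (2.1740 - 1) / (2.1740 + 1) = 0.3698803
RL = -20 * log10(0.3698803) = 8.639 dB

8.639 dB


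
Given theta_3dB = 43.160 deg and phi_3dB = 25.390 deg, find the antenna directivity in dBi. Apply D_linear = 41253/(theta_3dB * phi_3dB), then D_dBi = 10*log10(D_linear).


D_linear = 41253 / (43.160 * 25.390) = 37.64536
D_dBi = 10 * log10(37.64536) = 15.76 dBi

15.76 dBi


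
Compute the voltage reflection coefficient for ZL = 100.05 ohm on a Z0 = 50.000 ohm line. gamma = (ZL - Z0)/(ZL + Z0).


gamma = (100.05 - 50.000) / (100.05 + 50.000) = 0.3336

0.3336


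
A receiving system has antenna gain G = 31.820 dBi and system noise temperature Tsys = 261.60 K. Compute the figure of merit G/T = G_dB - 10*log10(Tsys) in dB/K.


G/T = 31.820 - 10*log10(261.60) = 31.820 - 24.17638 = 7.644 dB/K

7.644 dB/K


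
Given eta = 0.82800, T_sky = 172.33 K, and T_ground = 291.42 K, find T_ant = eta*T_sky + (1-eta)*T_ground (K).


T_ant = 0.82800 * 172.33 + (1 - 0.82800) * 291.42 = 192.8 K

192.8 K


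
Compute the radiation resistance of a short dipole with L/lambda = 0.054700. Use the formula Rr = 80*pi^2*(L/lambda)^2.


Rr = 80 * pi^2 * (0.054700)^2 = 80 * 9.869604 * 2.992090e-03 = 2.362 ohm

2.362 ohm


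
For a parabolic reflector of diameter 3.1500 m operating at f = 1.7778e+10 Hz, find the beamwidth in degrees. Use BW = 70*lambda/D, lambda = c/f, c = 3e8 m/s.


lambda = c / f = 3.0000e+08 / 1.7778e+10 = 0.01687479 m
BW = 70 * 0.01687479 / 3.1500 = 0.3750 deg

0.3750 deg


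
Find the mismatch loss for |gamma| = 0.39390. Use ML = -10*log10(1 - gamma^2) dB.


ML = -10 * log10(1 - 0.39390^2) = -10 * log10(0.84484279) = 0.7322 dB

0.7322 dB


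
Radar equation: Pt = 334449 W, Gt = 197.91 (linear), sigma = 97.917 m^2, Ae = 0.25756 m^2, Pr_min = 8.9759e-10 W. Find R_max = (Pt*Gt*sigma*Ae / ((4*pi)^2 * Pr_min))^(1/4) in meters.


R^4 = 334449*197.91*97.917*0.25756 / ((4*pi)^2 * 8.9759e-10) = 1.177705e+16
R_max = 1.177705e+16^0.25 = 10417 m

10417 m


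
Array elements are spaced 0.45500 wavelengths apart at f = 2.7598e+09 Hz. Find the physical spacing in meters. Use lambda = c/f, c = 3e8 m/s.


lambda = c / f = 3.0000e+08 / 2.7598e+09 = 0.1087035 m
d = 0.45500 * 0.1087035 = 0.04946 m

0.04946 m


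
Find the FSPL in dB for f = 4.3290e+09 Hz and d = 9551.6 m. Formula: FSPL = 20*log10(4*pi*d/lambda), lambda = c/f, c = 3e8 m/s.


lambda = c / f = 3.0000e+08 / 4.3290e+09 = 0.06930007 m
FSPL = 20 * log10(4*pi*9551.6/0.06930007) = 124.8 dB

124.8 dB


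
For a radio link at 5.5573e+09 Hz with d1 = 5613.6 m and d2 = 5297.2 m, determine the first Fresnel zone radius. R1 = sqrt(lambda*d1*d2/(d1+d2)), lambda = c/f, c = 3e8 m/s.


lambda = c / f = 3.0000e+08 / 5.5573e+09 = 0.05398305 m
R1 = sqrt(0.05398305 * 5613.6 * 5297.2 / (5613.6 + 5297.2)) = 12.13 m

12.13 m


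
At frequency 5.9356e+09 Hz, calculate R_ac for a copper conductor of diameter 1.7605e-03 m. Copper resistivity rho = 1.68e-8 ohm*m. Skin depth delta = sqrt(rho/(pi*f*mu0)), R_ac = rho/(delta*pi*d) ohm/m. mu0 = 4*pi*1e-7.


delta = sqrt(1.68e-8 / (pi * 5.9356e+09 * 4*pi*1e-7)) = 8.467251e-07 m
R_ac = 1.68e-8 / (8.467251e-07 * pi * 1.7605e-03) = 3.587 ohm/m

3.587 ohm/m


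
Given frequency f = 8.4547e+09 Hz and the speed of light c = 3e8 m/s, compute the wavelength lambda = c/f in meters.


lambda = c / f = 3.0000e+08 / 8.4547e+09 = 0.03548 m

0.03548 m


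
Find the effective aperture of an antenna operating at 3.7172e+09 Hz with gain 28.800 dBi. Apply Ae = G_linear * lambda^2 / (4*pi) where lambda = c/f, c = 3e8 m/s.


lambda = c / f = 3.0000e+08 / 3.7172e+09 = 0.08070591 m
G_linear = 10^(28.800/10) = 758.5776
Ae = G_linear * lambda^2 / (4*pi) = 758.5776 * 0.08070591^2 / (4*pi) = 0.3932 m^2

0.3932 m^2


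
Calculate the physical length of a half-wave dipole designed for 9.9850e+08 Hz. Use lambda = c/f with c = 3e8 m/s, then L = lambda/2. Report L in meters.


lambda = c / f = 3.0000e+08 / 9.9850e+08 = 0.3004507 m
L = lambda / 2 = 0.3004507 / 2 = 0.1502 m

0.1502 m


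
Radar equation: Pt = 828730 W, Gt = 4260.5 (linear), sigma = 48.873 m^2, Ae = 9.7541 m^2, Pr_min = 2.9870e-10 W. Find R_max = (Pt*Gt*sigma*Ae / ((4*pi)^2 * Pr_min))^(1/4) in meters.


R^4 = 828730*4260.5*48.873*9.7541 / ((4*pi)^2 * 2.9870e-10) = 3.568411e+19
R_max = 3.568411e+19^0.25 = 77289 m

77289 m


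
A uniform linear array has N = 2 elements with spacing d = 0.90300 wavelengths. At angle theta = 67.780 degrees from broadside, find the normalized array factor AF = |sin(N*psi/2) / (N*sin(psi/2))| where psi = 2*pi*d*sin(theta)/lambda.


psi = 2*pi*0.90300*sin(67.780 deg) = 5.252378 rad
AF = |sin(2*5.252378/2) / (2*sin(5.252378/2))| = 0.8701

0.8701


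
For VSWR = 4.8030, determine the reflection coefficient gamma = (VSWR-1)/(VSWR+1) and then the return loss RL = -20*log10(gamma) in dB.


gamma = (4.8030 - 1) / (4.8030 + 1) = 0.6553507
RL = -20 * log10(0.6553507) = 3.671 dB

3.671 dB


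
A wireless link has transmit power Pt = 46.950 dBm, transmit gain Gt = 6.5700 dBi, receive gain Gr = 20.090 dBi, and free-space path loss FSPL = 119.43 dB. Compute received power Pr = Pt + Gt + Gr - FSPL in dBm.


Pr = 46.950 + 6.5700 + 20.090 - 119.43 = -45.82 dBm

-45.82 dBm


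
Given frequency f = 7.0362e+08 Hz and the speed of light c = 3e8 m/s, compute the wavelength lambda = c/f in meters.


lambda = c / f = 3.0000e+08 / 7.0362e+08 = 0.4264 m

0.4264 m


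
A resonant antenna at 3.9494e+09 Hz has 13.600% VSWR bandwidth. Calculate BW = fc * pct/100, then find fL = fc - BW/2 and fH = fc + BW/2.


BW = 3.9494e+09 * 13.600/100 = 5.371184e+08 Hz
fL = 3.9494e+09 - 5.371184e+08/2 = 3.681e+09 Hz
fH = 3.9494e+09 + 5.371184e+08/2 = 4.218e+09 Hz

BW=5.371e+08 Hz, fL=3.681e+09 Hz, fH=4.218e+09 Hz


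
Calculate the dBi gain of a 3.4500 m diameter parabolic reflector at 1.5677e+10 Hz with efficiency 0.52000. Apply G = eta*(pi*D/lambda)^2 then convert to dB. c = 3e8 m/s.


lambda = c / f = 3.0000e+08 / 1.5677e+10 = 0.01913631 m
G_linear = 0.52000 * (pi * 3.4500 / 0.01913631)^2 = 166811.1
G_dBi = 10 * log10(166811.1) = 52.22 dBi

52.22 dBi


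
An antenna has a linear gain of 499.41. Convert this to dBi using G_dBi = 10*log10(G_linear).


G_dBi = 10 * log10(499.41) = 26.98 dBi

26.98 dBi


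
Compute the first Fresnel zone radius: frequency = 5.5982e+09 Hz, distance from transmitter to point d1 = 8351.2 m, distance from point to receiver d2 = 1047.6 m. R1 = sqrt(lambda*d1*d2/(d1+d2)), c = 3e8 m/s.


lambda = c / f = 3.0000e+08 / 5.5982e+09 = 0.05358865 m
R1 = sqrt(0.05358865 * 8351.2 * 1047.6 / (8351.2 + 1047.6)) = 7.063 m

7.063 m


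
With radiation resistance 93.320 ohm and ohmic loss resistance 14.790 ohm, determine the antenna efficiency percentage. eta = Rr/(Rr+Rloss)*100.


eta = 93.320 / (93.320 + 14.790) * 100 = 86.32%

86.32%


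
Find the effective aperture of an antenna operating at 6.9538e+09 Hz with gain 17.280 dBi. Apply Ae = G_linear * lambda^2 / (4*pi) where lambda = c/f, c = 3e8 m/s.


lambda = c / f = 3.0000e+08 / 6.9538e+09 = 0.04314188 m
G_linear = 10^(17.280/10) = 53.45644
Ae = G_linear * lambda^2 / (4*pi) = 53.45644 * 0.04314188^2 / (4*pi) = 7.918e-03 m^2

7.918e-03 m^2


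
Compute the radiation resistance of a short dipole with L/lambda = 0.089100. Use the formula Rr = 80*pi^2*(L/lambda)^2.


Rr = 80 * pi^2 * (0.089100)^2 = 80 * 9.869604 * 7.938810e-03 = 6.268 ohm

6.268 ohm


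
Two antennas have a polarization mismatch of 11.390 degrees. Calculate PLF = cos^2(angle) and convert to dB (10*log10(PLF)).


PLF_linear = cos^2(11.390 deg) = 0.9609992
PLF_dB = 10 * log10(0.9609992) = -0.1728 dB

-0.1728 dB


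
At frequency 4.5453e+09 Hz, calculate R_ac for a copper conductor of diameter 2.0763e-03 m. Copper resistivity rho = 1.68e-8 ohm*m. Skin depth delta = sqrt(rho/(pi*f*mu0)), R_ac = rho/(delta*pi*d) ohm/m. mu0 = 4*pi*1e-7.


delta = sqrt(1.68e-8 / (pi * 4.5453e+09 * 4*pi*1e-7)) = 9.675947e-07 m
R_ac = 1.68e-8 / (9.675947e-07 * pi * 2.0763e-03) = 2.662 ohm/m

2.662 ohm/m


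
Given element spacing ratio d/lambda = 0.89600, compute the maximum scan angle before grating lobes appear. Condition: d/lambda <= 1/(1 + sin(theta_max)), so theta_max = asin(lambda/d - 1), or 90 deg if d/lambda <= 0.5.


lambda/d - 1 = 1/0.89600 - 1 = 0.1160714
theta_max = asin(0.1160714) = 6.665 deg

6.665 deg


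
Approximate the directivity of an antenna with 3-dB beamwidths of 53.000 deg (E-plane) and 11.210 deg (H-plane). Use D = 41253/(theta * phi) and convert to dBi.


D_linear = 41253 / (53.000 * 11.210) = 69.43430
D_dBi = 10 * log10(69.43430) = 18.42 dBi

18.42 dBi


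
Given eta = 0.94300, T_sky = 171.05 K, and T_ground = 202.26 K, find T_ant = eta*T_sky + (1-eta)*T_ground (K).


T_ant = 0.94300 * 171.05 + (1 - 0.94300) * 202.26 = 172.8 K

172.8 K


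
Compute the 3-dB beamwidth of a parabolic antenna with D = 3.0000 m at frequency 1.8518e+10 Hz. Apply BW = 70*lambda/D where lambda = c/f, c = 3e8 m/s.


lambda = c / f = 3.0000e+08 / 1.8518e+10 = 0.01620045 m
BW = 70 * 0.01620045 / 3.0000 = 0.3780 deg

0.3780 deg


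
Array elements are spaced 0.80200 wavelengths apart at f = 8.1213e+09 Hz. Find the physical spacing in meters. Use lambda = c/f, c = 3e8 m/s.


lambda = c / f = 3.0000e+08 / 8.1213e+09 = 0.03693990 m
d = 0.80200 * 0.03693990 = 0.02963 m

0.02963 m


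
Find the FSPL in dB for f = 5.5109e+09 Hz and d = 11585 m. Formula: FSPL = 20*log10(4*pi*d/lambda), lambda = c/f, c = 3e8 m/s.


lambda = c / f = 3.0000e+08 / 5.5109e+09 = 0.05443757 m
FSPL = 20 * log10(4*pi*11585/0.05443757) = 128.5 dB

128.5 dB


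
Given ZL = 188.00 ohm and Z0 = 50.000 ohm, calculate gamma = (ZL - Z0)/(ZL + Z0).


gamma = (188.00 - 50.000) / (188.00 + 50.000) = 0.5798

0.5798


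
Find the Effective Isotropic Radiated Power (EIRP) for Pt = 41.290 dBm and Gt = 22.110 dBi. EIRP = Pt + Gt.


EIRP = Pt + Gt = 41.290 + 22.110 = 63.40 dBm

63.40 dBm


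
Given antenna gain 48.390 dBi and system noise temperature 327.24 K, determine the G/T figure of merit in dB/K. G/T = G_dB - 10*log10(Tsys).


G/T = 48.390 - 10*log10(327.24) = 48.390 - 25.14866 = 23.24 dB/K

23.24 dB/K


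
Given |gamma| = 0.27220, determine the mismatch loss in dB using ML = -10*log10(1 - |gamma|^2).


ML = -10 * log10(1 - 0.27220^2) = -10 * log10(0.92590716) = 0.3343 dB

0.3343 dB


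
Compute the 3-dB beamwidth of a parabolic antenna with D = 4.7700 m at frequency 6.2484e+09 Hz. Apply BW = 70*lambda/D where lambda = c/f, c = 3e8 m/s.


lambda = c / f = 3.0000e+08 / 6.2484e+09 = 0.04801229 m
BW = 70 * 0.04801229 / 4.7700 = 0.7046 deg

0.7046 deg


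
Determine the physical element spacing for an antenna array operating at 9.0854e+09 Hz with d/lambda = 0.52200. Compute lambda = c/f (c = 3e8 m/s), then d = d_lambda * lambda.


lambda = c / f = 3.0000e+08 / 9.0854e+09 = 0.03302001 m
d = 0.52200 * 0.03302001 = 0.01724 m

0.01724 m


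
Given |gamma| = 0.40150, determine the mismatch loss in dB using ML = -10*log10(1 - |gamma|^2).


ML = -10 * log10(1 - 0.40150^2) = -10 * log10(0.83879775) = 0.7634 dB

0.7634 dB


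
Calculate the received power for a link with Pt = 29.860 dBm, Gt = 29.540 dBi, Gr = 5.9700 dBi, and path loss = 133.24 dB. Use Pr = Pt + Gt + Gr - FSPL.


Pr = 29.860 + 29.540 + 5.9700 - 133.24 = -67.87 dBm

-67.87 dBm


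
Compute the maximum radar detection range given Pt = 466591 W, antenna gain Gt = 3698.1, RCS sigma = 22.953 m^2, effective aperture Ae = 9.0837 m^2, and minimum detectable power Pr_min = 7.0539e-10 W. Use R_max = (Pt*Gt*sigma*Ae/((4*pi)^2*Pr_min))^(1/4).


R^4 = 466591*3698.1*22.953*9.0837 / ((4*pi)^2 * 7.0539e-10) = 3.229745e+18
R_max = 3.229745e+18^0.25 = 42393 m

42393 m


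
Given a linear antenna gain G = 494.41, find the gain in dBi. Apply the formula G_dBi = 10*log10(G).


G_dBi = 10 * log10(494.41) = 26.94 dBi

26.94 dBi


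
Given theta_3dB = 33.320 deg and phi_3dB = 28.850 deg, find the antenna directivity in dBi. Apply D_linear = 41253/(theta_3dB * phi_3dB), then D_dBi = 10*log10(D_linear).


D_linear = 41253 / (33.320 * 28.850) = 42.91457
D_dBi = 10 * log10(42.91457) = 16.33 dBi

16.33 dBi


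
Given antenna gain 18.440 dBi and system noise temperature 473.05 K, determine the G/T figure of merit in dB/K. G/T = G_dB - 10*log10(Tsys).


G/T = 18.440 - 10*log10(473.05) = 18.440 - 26.74907 = -8.309 dB/K

-8.309 dB/K


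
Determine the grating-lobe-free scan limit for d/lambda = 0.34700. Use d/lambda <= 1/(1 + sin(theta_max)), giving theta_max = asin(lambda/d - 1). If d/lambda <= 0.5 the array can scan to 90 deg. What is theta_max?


lambda/d - 1 = 1/0.34700 - 1 = 1.881844 >= 1
d/lambda <= 0.5, so the array can scan to endfire without grating lobes: theta_max = 90 deg

90 deg


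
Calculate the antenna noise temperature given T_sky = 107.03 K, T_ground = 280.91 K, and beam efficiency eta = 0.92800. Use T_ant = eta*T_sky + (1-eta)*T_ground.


T_ant = 0.92800 * 107.03 + (1 - 0.92800) * 280.91 = 119.5 K

119.5 K


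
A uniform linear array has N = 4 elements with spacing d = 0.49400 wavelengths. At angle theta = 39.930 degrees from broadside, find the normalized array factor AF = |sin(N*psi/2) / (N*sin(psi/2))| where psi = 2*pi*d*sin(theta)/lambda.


psi = 2*pi*0.49400*sin(39.930 deg) = 1.992238 rad
AF = |sin(4*1.992238/2) / (4*sin(1.992238/2))| = 0.2224

0.2224


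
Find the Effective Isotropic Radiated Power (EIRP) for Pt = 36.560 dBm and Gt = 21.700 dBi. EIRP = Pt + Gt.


EIRP = Pt + Gt = 36.560 + 21.700 = 58.26 dBm

58.26 dBm


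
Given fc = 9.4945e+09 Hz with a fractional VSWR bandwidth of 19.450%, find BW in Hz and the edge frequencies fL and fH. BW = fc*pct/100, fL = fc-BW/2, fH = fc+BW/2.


BW = 9.4945e+09 * 19.450/100 = 1.846680e+09 Hz
fL = 9.4945e+09 - 1.846680e+09/2 = 8.571e+09 Hz
fH = 9.4945e+09 + 1.846680e+09/2 = 1.042e+10 Hz

BW=1.847e+09 Hz, fL=8.571e+09 Hz, fH=1.042e+10 Hz


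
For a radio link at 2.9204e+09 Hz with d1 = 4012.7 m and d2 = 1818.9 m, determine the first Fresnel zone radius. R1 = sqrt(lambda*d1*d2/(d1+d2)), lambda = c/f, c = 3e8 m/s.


lambda = c / f = 3.0000e+08 / 2.9204e+09 = 0.1027257 m
R1 = sqrt(0.1027257 * 4012.7 * 1818.9 / (4012.7 + 1818.9)) = 11.34 m

11.34 m


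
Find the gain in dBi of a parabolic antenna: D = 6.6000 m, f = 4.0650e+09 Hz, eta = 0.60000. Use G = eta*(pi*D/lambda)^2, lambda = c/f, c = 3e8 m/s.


lambda = c / f = 3.0000e+08 / 4.0650e+09 = 0.07380074 m
G_linear = 0.60000 * (pi * 6.6000 / 0.07380074)^2 = 47360.63
G_dBi = 10 * log10(47360.63) = 46.75 dBi

46.75 dBi


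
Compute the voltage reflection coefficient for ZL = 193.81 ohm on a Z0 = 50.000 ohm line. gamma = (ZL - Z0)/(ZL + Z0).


gamma = (193.81 - 50.000) / (193.81 + 50.000) = 0.5898

0.5898


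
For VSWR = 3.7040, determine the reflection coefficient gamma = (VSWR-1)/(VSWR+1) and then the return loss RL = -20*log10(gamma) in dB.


gamma = (3.7040 - 1) / (3.7040 + 1) = 0.5748299
RL = -20 * log10(0.5748299) = 4.809 dB

4.809 dB


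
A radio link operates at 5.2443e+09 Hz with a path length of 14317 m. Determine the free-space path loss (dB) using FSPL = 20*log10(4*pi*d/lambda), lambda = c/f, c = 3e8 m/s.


lambda = c / f = 3.0000e+08 / 5.2443e+09 = 0.05720497 m
FSPL = 20 * log10(4*pi*14317/0.05720497) = 130.0 dB

130.0 dB


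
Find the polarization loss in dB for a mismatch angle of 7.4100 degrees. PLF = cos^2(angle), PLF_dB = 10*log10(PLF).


PLF_linear = cos^2(7.4100 deg) = 0.9833671
PLF_dB = 10 * log10(0.9833671) = -0.07284 dB

-0.07284 dB


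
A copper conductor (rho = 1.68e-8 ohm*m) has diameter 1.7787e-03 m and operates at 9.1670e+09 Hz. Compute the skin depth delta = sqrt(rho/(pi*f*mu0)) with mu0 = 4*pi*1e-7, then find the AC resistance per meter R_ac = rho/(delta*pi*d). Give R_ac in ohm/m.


delta = sqrt(1.68e-8 / (pi * 9.1670e+09 * 4*pi*1e-7)) = 6.813357e-07 m
R_ac = 1.68e-8 / (6.813357e-07 * pi * 1.7787e-03) = 4.413 ohm/m

4.413 ohm/m


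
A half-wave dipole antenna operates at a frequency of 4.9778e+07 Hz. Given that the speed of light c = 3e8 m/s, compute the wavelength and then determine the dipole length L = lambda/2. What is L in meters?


lambda = c / f = 3.0000e+08 / 4.9778e+07 = 6.026759 m
L = lambda / 2 = 6.026759 / 2 = 3.013 m

3.013 m


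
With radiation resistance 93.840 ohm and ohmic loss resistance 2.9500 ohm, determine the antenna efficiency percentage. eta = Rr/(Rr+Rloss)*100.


eta = 93.840 / (93.840 + 2.9500) * 100 = 96.95%

96.95%


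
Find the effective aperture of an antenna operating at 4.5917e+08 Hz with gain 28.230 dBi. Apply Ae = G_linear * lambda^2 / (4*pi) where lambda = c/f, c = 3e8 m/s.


lambda = c / f = 3.0000e+08 / 4.5917e+08 = 0.6533528 m
G_linear = 10^(28.230/10) = 665.2732
Ae = G_linear * lambda^2 / (4*pi) = 665.2732 * 0.6533528^2 / (4*pi) = 22.60 m^2

22.60 m^2


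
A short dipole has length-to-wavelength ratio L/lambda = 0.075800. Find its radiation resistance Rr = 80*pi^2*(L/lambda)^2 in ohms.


Rr = 80 * pi^2 * (0.075800)^2 = 80 * 9.869604 * 5.745640e-03 = 4.537 ohm

4.537 ohm


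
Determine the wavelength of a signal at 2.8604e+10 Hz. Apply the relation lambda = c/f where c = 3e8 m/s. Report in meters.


lambda = c / f = 3.0000e+08 / 2.8604e+10 = 0.01049 m

0.01049 m


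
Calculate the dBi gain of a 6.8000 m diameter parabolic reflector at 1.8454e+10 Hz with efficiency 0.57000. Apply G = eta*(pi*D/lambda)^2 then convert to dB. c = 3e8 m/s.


lambda = c / f = 3.0000e+08 / 1.8454e+10 = 0.01625664 m
G_linear = 0.57000 * (pi * 6.8000 / 0.01625664)^2 = 984307.6
G_dBi = 10 * log10(984307.6) = 59.93 dBi

59.93 dBi


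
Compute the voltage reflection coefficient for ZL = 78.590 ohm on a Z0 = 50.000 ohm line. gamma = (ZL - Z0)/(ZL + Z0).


gamma = (78.590 - 50.000) / (78.590 + 50.000) = 0.2223

0.2223


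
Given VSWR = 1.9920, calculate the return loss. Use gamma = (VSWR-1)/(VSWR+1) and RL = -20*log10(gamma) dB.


gamma = (1.9920 - 1) / (1.9920 + 1) = 0.3315508
RL = -20 * log10(0.3315508) = 9.589 dB

9.589 dB


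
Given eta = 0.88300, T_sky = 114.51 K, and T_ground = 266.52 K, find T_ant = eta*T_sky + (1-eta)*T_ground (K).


T_ant = 0.88300 * 114.51 + (1 - 0.88300) * 266.52 = 132.3 K

132.3 K


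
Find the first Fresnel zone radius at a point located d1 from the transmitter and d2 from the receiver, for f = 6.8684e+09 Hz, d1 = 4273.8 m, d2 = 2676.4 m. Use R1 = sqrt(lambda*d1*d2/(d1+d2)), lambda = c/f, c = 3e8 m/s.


lambda = c / f = 3.0000e+08 / 6.8684e+09 = 0.04367829 m
R1 = sqrt(0.04367829 * 4273.8 * 2676.4 / (4273.8 + 2676.4)) = 8.478 m

8.478 m


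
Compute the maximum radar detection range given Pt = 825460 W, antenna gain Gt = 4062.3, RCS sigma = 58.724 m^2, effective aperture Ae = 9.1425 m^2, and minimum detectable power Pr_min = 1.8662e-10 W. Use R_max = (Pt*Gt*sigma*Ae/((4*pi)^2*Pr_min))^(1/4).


R^4 = 825460*4062.3*58.724*9.1425 / ((4*pi)^2 * 1.8662e-10) = 6.109008e+19
R_max = 6.109008e+19^0.25 = 88408 m

88408 m


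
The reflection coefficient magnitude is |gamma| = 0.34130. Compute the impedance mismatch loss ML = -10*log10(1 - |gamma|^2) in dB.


ML = -10 * log10(1 - 0.34130^2) = -10 * log10(0.88351431) = 0.5379 dB

0.5379 dB


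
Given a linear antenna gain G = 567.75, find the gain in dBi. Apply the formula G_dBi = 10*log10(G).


G_dBi = 10 * log10(567.75) = 27.54 dBi

27.54 dBi


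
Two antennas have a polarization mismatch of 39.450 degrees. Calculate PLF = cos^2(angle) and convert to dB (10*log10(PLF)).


PLF_linear = cos^2(39.450 deg) = 0.5962610
PLF_dB = 10 * log10(0.5962610) = -2.246 dB

-2.246 dB


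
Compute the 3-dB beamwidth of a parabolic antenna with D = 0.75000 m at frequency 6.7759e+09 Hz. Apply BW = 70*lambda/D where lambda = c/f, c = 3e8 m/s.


lambda = c / f = 3.0000e+08 / 6.7759e+09 = 0.04427456 m
BW = 70 * 0.04427456 / 0.75000 = 4.132 deg

4.132 deg


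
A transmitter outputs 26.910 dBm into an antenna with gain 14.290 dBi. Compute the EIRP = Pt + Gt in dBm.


EIRP = Pt + Gt = 26.910 + 14.290 = 41.20 dBm

41.20 dBm


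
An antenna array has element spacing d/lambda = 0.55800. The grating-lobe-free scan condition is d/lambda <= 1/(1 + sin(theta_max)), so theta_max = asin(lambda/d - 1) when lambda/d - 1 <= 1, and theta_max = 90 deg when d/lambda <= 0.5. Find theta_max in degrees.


lambda/d - 1 = 1/0.55800 - 1 = 0.7921147
theta_max = asin(0.7921147) = 52.38 deg

52.38 deg


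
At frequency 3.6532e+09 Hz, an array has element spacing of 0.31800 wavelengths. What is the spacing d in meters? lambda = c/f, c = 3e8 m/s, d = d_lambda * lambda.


lambda = c / f = 3.0000e+08 / 3.6532e+09 = 0.08211979 m
d = 0.31800 * 0.08211979 = 0.02611 m

0.02611 m


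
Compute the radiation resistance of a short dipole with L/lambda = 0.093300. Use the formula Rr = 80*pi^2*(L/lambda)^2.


Rr = 80 * pi^2 * (0.093300)^2 = 80 * 9.869604 * 8.704890e-03 = 6.873 ohm

6.873 ohm


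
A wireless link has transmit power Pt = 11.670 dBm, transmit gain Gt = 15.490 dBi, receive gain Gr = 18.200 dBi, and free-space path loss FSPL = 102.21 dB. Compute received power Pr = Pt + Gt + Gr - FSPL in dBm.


Pr = 11.670 + 15.490 + 18.200 - 102.21 = -56.85 dBm

-56.85 dBm


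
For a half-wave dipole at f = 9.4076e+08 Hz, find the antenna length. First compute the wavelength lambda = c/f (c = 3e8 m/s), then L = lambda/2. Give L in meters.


lambda = c / f = 3.0000e+08 / 9.4076e+08 = 0.3188911 m
L = lambda / 2 = 0.3188911 / 2 = 0.1594 m

0.1594 m


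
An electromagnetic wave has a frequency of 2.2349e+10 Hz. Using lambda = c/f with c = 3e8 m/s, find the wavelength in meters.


lambda = c / f = 3.0000e+08 / 2.2349e+10 = 0.01342 m

0.01342 m


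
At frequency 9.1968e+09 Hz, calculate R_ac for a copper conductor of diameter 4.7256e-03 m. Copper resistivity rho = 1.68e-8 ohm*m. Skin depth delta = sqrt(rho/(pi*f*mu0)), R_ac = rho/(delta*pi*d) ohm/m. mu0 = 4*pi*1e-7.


delta = sqrt(1.68e-8 / (pi * 9.1968e+09 * 4*pi*1e-7)) = 6.802310e-07 m
R_ac = 1.68e-8 / (6.802310e-07 * pi * 4.7256e-03) = 1.664 ohm/m

1.664 ohm/m


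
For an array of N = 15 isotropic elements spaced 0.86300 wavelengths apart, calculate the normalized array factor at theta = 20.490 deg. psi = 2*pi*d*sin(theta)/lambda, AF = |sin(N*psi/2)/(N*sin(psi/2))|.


psi = 2*pi*0.86300*sin(20.490 deg) = 1.898074 rad
AF = |sin(15*1.898074/2) / (15*sin(1.898074/2))| = 0.08162

0.08162


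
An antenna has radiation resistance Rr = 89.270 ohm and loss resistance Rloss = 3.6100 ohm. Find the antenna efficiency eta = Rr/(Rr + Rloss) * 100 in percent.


eta = 89.270 / (89.270 + 3.6100) * 100 = 96.11%

96.11%


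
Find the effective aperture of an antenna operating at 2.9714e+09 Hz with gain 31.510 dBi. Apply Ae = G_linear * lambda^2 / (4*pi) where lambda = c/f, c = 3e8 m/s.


lambda = c / f = 3.0000e+08 / 2.9714e+09 = 0.1009625 m
G_linear = 10^(31.510/10) = 1415.794
Ae = G_linear * lambda^2 / (4*pi) = 1415.794 * 0.1009625^2 / (4*pi) = 1.148 m^2

1.148 m^2


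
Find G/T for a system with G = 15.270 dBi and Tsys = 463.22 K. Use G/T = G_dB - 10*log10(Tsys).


G/T = 15.270 - 10*log10(463.22) = 15.270 - 26.65787 = -11.39 dB/K

-11.39 dB/K


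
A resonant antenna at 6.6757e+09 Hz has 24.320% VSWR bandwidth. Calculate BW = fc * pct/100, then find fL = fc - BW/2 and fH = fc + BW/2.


BW = 6.6757e+09 * 24.320/100 = 1.623530e+09 Hz
fL = 6.6757e+09 - 1.623530e+09/2 = 5.864e+09 Hz
fH = 6.6757e+09 + 1.623530e+09/2 = 7.487e+09 Hz

BW=1.624e+09 Hz, fL=5.864e+09 Hz, fH=7.487e+09 Hz


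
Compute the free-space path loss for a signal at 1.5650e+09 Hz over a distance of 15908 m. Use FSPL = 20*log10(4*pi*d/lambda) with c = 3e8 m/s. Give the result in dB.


lambda = c / f = 3.0000e+08 / 1.5650e+09 = 0.1916933 m
FSPL = 20 * log10(4*pi*15908/0.1916933) = 120.4 dB

120.4 dB


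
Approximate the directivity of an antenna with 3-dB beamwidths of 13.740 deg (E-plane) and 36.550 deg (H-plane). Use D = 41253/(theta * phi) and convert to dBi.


D_linear = 41253 / (13.740 * 36.550) = 82.14505
D_dBi = 10 * log10(82.14505) = 19.15 dBi

19.15 dBi


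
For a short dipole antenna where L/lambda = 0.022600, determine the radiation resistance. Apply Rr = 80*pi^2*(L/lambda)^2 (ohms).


Rr = 80 * pi^2 * (0.022600)^2 = 80 * 9.869604 * 5.107600e-04 = 0.4033 ohm

0.4033 ohm


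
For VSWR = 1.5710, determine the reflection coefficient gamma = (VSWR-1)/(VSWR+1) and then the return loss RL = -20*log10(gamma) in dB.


gamma = (1.5710 - 1) / (1.5710 + 1) = 0.2220926
RL = -20 * log10(0.2220926) = 13.07 dB

13.07 dB


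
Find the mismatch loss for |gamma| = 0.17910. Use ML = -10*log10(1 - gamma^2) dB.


ML = -10 * log10(1 - 0.17910^2) = -10 * log10(0.96792319) = 0.1416 dB

0.1416 dB


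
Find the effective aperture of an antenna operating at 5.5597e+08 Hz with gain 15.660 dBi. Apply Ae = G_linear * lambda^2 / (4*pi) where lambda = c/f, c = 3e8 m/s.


lambda = c / f = 3.0000e+08 / 5.5597e+08 = 0.5395975 m
G_linear = 10^(15.660/10) = 36.81290
Ae = G_linear * lambda^2 / (4*pi) = 36.81290 * 0.5395975^2 / (4*pi) = 0.8530 m^2

0.8530 m^2


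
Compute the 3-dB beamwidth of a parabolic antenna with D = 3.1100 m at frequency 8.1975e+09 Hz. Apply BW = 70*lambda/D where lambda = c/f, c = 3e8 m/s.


lambda = c / f = 3.0000e+08 / 8.1975e+09 = 0.03659652 m
BW = 70 * 0.03659652 / 3.1100 = 0.8237 deg

0.8237 deg


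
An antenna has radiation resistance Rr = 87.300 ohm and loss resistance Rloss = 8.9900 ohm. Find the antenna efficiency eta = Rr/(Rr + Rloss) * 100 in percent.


eta = 87.300 / (87.300 + 8.9900) * 100 = 90.66%

90.66%


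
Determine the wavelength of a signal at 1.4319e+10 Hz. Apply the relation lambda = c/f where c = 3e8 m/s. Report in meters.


lambda = c / f = 3.0000e+08 / 1.4319e+10 = 0.02095 m

0.02095 m


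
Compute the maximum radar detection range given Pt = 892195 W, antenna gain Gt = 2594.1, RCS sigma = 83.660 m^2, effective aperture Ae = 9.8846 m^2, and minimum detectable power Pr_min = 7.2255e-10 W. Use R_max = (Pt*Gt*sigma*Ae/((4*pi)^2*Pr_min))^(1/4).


R^4 = 892195*2594.1*83.660*9.8846 / ((4*pi)^2 * 7.2255e-10) = 1.677397e+19
R_max = 1.677397e+19^0.25 = 63997 m

63997 m


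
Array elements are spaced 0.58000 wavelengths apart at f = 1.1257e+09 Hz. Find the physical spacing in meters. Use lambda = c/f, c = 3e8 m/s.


lambda = c / f = 3.0000e+08 / 1.1257e+09 = 0.2665008 m
d = 0.58000 * 0.2665008 = 0.1546 m

0.1546 m


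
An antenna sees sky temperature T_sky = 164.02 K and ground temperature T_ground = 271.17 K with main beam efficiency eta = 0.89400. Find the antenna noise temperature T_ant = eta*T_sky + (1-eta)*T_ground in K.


T_ant = 0.89400 * 164.02 + (1 - 0.89400) * 271.17 = 175.4 K

175.4 K


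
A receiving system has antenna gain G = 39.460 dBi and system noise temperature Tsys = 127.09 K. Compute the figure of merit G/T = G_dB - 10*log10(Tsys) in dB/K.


G/T = 39.460 - 10*log10(127.09) = 39.460 - 21.04111 = 18.42 dB/K

18.42 dB/K
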